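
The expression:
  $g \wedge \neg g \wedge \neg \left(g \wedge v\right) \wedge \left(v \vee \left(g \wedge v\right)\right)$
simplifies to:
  $\text{False}$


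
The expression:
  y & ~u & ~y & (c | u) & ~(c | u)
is never true.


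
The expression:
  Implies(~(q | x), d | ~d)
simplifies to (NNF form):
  True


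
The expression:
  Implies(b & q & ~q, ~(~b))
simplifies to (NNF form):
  True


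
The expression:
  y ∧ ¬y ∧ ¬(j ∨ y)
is never true.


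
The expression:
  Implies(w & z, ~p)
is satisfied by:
  {p: False, z: False, w: False}
  {w: True, p: False, z: False}
  {z: True, p: False, w: False}
  {w: True, z: True, p: False}
  {p: True, w: False, z: False}
  {w: True, p: True, z: False}
  {z: True, p: True, w: False}


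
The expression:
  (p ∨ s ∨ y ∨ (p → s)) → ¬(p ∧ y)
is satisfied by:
  {p: False, y: False}
  {y: True, p: False}
  {p: True, y: False}


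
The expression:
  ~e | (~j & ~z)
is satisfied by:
  {z: False, e: False, j: False}
  {j: True, z: False, e: False}
  {z: True, j: False, e: False}
  {j: True, z: True, e: False}
  {e: True, j: False, z: False}


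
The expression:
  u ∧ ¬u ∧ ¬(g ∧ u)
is never true.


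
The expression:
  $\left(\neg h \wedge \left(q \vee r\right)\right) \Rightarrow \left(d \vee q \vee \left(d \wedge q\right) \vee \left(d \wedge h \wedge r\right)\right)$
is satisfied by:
  {d: True, q: True, h: True, r: False}
  {d: True, q: True, h: False, r: False}
  {d: True, h: True, q: False, r: False}
  {d: True, h: False, q: False, r: False}
  {q: True, h: True, d: False, r: False}
  {q: True, h: False, d: False, r: False}
  {h: True, d: False, q: False, r: False}
  {h: False, d: False, q: False, r: False}
  {r: True, d: True, q: True, h: True}
  {r: True, d: True, q: True, h: False}
  {r: True, d: True, h: True, q: False}
  {r: True, d: True, h: False, q: False}
  {r: True, q: True, h: True, d: False}
  {r: True, q: True, h: False, d: False}
  {r: True, h: True, q: False, d: False}


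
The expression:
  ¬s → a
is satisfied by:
  {a: True, s: True}
  {a: True, s: False}
  {s: True, a: False}


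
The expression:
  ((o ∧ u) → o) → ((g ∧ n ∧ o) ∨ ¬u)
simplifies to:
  (g ∧ n ∧ o) ∨ ¬u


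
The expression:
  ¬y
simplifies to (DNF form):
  ¬y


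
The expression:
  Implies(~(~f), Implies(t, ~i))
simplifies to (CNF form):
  ~f | ~i | ~t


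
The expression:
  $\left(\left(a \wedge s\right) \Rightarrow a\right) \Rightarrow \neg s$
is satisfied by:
  {s: False}


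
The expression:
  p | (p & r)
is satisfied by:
  {p: True}


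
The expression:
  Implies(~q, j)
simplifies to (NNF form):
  j | q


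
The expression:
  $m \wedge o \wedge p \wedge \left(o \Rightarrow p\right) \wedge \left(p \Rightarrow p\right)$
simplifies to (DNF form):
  $m \wedge o \wedge p$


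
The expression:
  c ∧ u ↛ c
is never true.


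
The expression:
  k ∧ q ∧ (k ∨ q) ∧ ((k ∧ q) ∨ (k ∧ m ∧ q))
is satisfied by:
  {q: True, k: True}


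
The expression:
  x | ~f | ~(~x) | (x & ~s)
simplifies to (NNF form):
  x | ~f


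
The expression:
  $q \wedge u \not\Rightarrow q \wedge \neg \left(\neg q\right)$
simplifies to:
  $\text{False}$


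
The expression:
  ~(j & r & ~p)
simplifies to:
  p | ~j | ~r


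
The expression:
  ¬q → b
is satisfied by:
  {b: True, q: True}
  {b: True, q: False}
  {q: True, b: False}


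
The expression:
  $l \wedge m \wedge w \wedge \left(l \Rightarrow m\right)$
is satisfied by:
  {m: True, w: True, l: True}


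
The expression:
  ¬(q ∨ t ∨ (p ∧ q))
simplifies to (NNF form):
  ¬q ∧ ¬t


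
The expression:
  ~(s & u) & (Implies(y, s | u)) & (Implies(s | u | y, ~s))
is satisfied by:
  {u: True, s: False, y: False}
  {u: False, s: False, y: False}
  {y: True, u: True, s: False}


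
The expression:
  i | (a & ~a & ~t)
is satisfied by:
  {i: True}


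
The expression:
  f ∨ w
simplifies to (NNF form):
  f ∨ w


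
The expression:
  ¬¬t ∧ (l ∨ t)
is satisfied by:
  {t: True}


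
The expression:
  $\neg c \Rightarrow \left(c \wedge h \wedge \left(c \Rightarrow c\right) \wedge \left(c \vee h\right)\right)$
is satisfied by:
  {c: True}


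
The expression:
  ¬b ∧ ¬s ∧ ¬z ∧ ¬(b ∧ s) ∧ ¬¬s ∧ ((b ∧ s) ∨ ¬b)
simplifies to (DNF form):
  False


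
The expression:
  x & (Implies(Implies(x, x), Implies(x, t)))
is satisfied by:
  {t: True, x: True}


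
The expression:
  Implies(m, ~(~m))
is always true.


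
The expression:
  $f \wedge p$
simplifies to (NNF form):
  $f \wedge p$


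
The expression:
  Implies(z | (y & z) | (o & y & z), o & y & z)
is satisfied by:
  {y: True, o: True, z: False}
  {y: True, o: False, z: False}
  {o: True, y: False, z: False}
  {y: False, o: False, z: False}
  {y: True, z: True, o: True}


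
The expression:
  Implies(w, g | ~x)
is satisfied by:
  {g: True, w: False, x: False}
  {w: False, x: False, g: False}
  {x: True, g: True, w: False}
  {x: True, w: False, g: False}
  {g: True, w: True, x: False}
  {w: True, g: False, x: False}
  {x: True, w: True, g: True}


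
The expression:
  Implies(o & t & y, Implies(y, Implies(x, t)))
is always true.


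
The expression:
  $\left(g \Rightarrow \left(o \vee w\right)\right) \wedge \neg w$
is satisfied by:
  {o: True, w: False, g: False}
  {w: False, g: False, o: False}
  {o: True, g: True, w: False}


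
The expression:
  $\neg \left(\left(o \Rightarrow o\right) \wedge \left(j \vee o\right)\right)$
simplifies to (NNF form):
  $\neg j \wedge \neg o$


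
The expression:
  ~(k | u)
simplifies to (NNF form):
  ~k & ~u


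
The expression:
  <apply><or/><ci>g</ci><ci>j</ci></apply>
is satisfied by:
  {g: True, j: True}
  {g: True, j: False}
  {j: True, g: False}


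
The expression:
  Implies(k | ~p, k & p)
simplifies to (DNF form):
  p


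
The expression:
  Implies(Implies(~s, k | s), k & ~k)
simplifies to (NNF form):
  ~k & ~s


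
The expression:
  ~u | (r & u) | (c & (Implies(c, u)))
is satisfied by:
  {r: True, c: True, u: False}
  {r: True, u: False, c: False}
  {c: True, u: False, r: False}
  {c: False, u: False, r: False}
  {r: True, c: True, u: True}
  {r: True, u: True, c: False}
  {c: True, u: True, r: False}


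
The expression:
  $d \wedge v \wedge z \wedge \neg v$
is never true.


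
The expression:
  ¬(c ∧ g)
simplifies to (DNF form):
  ¬c ∨ ¬g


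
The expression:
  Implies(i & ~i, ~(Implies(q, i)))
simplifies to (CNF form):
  True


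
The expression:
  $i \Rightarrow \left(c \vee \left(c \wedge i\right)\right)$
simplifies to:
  $c \vee \neg i$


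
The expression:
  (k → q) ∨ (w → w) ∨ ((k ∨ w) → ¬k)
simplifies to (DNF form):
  True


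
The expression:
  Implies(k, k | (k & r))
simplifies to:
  True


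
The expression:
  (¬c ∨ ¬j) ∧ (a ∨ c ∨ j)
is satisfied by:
  {a: True, c: False, j: False}
  {j: True, a: True, c: False}
  {j: True, a: False, c: False}
  {c: True, a: True, j: False}
  {c: True, a: False, j: False}


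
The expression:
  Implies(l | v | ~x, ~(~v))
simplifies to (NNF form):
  v | (x & ~l)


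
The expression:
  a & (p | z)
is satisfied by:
  {a: True, z: True, p: True}
  {a: True, z: True, p: False}
  {a: True, p: True, z: False}


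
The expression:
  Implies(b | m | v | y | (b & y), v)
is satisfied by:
  {v: True, y: False, m: False, b: False}
  {b: True, v: True, y: False, m: False}
  {v: True, m: True, y: False, b: False}
  {b: True, v: True, m: True, y: False}
  {v: True, y: True, m: False, b: False}
  {v: True, b: True, y: True, m: False}
  {v: True, m: True, y: True, b: False}
  {b: True, v: True, m: True, y: True}
  {b: False, y: False, m: False, v: False}


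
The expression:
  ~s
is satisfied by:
  {s: False}


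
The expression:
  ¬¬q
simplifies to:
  q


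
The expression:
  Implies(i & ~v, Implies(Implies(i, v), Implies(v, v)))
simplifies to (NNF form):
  True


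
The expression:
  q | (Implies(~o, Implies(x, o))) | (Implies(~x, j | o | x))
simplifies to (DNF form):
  True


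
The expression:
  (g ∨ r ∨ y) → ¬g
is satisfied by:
  {g: False}


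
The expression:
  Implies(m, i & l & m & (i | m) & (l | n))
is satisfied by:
  {i: True, l: True, m: False}
  {i: True, l: False, m: False}
  {l: True, i: False, m: False}
  {i: False, l: False, m: False}
  {i: True, m: True, l: True}


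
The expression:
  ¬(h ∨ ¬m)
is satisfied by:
  {m: True, h: False}


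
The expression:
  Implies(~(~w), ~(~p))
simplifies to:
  p | ~w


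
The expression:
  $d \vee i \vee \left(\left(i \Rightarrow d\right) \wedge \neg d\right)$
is always true.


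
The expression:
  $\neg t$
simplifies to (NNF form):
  $\neg t$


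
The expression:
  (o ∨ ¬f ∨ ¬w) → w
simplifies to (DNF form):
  w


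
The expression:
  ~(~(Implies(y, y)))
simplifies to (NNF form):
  True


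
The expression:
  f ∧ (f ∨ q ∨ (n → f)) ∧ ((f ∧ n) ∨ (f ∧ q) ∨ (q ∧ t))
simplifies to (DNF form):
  (f ∧ n) ∨ (f ∧ q)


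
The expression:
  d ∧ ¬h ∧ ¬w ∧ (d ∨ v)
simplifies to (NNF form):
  d ∧ ¬h ∧ ¬w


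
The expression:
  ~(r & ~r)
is always true.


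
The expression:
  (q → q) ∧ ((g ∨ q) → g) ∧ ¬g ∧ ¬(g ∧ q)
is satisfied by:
  {q: False, g: False}


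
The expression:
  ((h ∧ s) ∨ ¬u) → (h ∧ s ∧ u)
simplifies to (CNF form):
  u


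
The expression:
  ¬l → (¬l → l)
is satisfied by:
  {l: True}


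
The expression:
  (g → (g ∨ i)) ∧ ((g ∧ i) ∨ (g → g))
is always true.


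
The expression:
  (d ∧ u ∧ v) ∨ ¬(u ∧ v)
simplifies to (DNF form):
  d ∨ ¬u ∨ ¬v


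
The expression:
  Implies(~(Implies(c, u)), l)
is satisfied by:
  {u: True, l: True, c: False}
  {u: True, c: False, l: False}
  {l: True, c: False, u: False}
  {l: False, c: False, u: False}
  {u: True, l: True, c: True}
  {u: True, c: True, l: False}
  {l: True, c: True, u: False}


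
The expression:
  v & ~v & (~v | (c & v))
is never true.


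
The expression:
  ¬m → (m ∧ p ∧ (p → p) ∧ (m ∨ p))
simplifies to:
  m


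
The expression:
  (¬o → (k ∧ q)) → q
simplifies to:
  q ∨ ¬o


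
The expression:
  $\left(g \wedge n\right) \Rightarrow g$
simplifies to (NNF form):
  $\text{True}$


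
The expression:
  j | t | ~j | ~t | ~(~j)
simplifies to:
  True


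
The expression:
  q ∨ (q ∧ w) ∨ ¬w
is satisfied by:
  {q: True, w: False}
  {w: False, q: False}
  {w: True, q: True}


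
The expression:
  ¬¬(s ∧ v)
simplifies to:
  s ∧ v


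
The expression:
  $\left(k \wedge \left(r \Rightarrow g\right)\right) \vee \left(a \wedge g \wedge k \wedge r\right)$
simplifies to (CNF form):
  $k \wedge \left(g \vee \neg r\right)$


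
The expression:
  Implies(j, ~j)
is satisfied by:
  {j: False}


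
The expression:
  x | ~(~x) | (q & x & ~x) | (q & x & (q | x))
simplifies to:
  x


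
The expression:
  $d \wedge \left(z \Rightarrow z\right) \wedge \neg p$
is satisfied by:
  {d: True, p: False}


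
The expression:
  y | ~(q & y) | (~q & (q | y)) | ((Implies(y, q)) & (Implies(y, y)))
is always true.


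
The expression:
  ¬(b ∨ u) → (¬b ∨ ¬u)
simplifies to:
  True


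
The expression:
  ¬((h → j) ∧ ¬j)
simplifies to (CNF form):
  h ∨ j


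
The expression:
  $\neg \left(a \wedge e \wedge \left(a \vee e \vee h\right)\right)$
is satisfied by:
  {e: False, a: False}
  {a: True, e: False}
  {e: True, a: False}


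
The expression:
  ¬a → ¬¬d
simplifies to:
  a ∨ d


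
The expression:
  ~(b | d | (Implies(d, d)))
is never true.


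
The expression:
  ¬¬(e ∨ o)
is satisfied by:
  {o: True, e: True}
  {o: True, e: False}
  {e: True, o: False}


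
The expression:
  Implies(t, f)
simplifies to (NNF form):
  f | ~t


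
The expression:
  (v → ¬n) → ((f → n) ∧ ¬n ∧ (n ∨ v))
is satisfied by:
  {n: True, v: True, f: False}
  {v: True, f: False, n: False}
  {f: True, n: True, v: True}


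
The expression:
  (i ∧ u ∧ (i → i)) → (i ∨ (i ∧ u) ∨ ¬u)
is always true.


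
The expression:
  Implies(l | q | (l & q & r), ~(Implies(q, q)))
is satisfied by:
  {q: False, l: False}


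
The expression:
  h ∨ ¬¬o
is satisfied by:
  {o: True, h: True}
  {o: True, h: False}
  {h: True, o: False}


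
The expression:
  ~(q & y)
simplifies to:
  ~q | ~y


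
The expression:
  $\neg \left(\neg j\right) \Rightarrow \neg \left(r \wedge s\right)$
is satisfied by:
  {s: False, r: False, j: False}
  {j: True, s: False, r: False}
  {r: True, s: False, j: False}
  {j: True, r: True, s: False}
  {s: True, j: False, r: False}
  {j: True, s: True, r: False}
  {r: True, s: True, j: False}


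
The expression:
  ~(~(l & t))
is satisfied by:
  {t: True, l: True}


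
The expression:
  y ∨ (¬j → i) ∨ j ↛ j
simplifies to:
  i ∨ j ∨ y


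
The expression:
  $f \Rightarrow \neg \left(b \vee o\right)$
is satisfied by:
  {o: False, f: False, b: False}
  {b: True, o: False, f: False}
  {o: True, b: False, f: False}
  {b: True, o: True, f: False}
  {f: True, b: False, o: False}


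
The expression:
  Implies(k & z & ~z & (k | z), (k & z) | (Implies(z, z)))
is always true.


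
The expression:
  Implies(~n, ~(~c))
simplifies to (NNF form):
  c | n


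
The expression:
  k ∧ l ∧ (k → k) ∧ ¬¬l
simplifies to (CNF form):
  k ∧ l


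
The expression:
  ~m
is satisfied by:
  {m: False}


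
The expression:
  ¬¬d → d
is always true.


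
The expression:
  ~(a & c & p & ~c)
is always true.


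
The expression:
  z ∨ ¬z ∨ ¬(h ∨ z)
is always true.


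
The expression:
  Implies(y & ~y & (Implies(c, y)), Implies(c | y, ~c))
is always true.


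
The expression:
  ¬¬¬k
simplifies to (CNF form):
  ¬k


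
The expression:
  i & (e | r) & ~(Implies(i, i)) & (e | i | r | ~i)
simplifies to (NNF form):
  False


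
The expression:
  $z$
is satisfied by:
  {z: True}


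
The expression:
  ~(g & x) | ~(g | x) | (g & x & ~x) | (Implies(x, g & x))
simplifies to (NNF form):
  True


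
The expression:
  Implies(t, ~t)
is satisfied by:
  {t: False}


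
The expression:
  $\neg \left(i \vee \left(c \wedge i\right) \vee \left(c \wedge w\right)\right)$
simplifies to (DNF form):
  $\left(\neg c \wedge \neg i\right) \vee \left(\neg i \wedge \neg w\right)$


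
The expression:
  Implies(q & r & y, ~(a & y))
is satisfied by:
  {q: False, a: False, y: False, r: False}
  {r: True, q: False, a: False, y: False}
  {y: True, q: False, a: False, r: False}
  {r: True, y: True, q: False, a: False}
  {a: True, r: False, q: False, y: False}
  {r: True, a: True, q: False, y: False}
  {y: True, a: True, r: False, q: False}
  {r: True, y: True, a: True, q: False}
  {q: True, y: False, a: False, r: False}
  {r: True, q: True, y: False, a: False}
  {y: True, q: True, r: False, a: False}
  {r: True, y: True, q: True, a: False}
  {a: True, q: True, y: False, r: False}
  {r: True, a: True, q: True, y: False}
  {y: True, a: True, q: True, r: False}


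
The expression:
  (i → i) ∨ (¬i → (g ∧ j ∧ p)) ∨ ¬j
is always true.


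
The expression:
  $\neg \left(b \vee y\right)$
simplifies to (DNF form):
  $\neg b \wedge \neg y$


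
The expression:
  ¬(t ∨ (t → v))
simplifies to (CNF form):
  False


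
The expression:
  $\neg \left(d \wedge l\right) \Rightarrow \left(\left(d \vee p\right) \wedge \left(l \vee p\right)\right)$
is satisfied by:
  {d: True, p: True, l: True}
  {d: True, p: True, l: False}
  {p: True, l: True, d: False}
  {p: True, l: False, d: False}
  {d: True, l: True, p: False}


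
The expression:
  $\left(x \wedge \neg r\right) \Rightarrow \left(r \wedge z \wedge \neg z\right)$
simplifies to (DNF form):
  $r \vee \neg x$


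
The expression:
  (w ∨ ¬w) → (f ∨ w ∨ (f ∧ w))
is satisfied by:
  {w: True, f: True}
  {w: True, f: False}
  {f: True, w: False}


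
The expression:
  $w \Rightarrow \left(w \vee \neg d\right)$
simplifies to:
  $\text{True}$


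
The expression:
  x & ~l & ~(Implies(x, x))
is never true.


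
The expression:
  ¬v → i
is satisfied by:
  {i: True, v: True}
  {i: True, v: False}
  {v: True, i: False}


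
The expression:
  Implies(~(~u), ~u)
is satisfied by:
  {u: False}


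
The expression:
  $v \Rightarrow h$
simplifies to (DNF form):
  $h \vee \neg v$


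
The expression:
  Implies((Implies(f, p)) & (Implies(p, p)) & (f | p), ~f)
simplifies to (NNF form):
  ~f | ~p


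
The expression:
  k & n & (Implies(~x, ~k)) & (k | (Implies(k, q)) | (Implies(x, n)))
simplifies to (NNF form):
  k & n & x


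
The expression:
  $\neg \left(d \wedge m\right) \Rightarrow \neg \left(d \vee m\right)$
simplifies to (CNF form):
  $\left(d \vee \neg d\right) \wedge \left(d \vee \neg m\right) \wedge \left(m \vee \neg d\right) \wedge \left(m \vee \neg m\right)$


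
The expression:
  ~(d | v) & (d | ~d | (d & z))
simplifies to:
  ~d & ~v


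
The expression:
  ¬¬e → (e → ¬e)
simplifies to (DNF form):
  ¬e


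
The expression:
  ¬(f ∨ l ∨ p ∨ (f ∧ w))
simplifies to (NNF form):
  ¬f ∧ ¬l ∧ ¬p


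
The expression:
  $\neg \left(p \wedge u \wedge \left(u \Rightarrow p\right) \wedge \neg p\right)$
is always true.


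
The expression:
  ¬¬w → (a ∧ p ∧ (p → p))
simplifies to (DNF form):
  (a ∧ p) ∨ ¬w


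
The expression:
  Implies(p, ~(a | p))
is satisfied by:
  {p: False}


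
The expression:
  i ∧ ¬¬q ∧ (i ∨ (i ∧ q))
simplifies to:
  i ∧ q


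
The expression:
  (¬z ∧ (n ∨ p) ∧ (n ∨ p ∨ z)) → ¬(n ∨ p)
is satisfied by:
  {z: True, n: False, p: False}
  {z: True, p: True, n: False}
  {z: True, n: True, p: False}
  {z: True, p: True, n: True}
  {p: False, n: False, z: False}


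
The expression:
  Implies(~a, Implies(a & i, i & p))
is always true.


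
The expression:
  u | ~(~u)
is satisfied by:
  {u: True}


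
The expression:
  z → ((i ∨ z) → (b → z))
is always true.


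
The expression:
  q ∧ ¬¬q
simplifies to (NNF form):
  q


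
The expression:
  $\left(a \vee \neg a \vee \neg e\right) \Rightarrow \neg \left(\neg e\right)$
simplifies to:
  $e$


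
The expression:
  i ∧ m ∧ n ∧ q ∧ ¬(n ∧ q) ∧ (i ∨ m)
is never true.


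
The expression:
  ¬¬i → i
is always true.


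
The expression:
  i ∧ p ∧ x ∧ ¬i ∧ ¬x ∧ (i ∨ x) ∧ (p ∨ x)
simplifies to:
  False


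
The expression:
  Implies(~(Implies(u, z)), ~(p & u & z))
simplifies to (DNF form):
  True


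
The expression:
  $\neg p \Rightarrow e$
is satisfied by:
  {e: True, p: True}
  {e: True, p: False}
  {p: True, e: False}


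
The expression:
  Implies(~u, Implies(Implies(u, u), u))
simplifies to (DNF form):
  u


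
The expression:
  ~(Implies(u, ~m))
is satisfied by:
  {m: True, u: True}


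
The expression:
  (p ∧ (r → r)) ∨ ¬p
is always true.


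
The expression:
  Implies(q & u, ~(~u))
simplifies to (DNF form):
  True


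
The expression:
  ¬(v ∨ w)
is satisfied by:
  {v: False, w: False}


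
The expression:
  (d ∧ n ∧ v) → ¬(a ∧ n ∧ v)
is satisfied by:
  {v: False, d: False, n: False, a: False}
  {a: True, v: False, d: False, n: False}
  {n: True, v: False, d: False, a: False}
  {a: True, n: True, v: False, d: False}
  {d: True, a: False, v: False, n: False}
  {a: True, d: True, v: False, n: False}
  {n: True, d: True, a: False, v: False}
  {a: True, n: True, d: True, v: False}
  {v: True, n: False, d: False, a: False}
  {a: True, v: True, n: False, d: False}
  {n: True, v: True, a: False, d: False}
  {a: True, n: True, v: True, d: False}
  {d: True, v: True, n: False, a: False}
  {a: True, d: True, v: True, n: False}
  {n: True, d: True, v: True, a: False}


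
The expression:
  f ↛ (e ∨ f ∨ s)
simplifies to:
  False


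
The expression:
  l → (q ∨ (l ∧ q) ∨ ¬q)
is always true.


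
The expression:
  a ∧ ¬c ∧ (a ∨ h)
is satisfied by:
  {a: True, c: False}


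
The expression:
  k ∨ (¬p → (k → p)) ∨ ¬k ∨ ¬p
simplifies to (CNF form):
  True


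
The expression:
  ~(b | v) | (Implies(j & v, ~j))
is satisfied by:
  {v: False, j: False}
  {j: True, v: False}
  {v: True, j: False}


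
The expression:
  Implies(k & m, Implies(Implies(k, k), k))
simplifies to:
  True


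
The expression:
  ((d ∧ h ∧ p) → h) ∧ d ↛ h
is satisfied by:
  {d: True, h: False}


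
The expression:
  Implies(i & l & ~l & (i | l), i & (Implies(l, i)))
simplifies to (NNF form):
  True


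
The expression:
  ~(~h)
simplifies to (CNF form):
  h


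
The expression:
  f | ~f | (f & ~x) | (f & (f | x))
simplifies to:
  True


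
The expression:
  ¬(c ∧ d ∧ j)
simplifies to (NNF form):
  ¬c ∨ ¬d ∨ ¬j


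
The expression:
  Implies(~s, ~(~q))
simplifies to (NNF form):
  q | s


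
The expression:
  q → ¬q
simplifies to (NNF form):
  ¬q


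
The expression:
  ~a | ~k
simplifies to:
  ~a | ~k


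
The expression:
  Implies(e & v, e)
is always true.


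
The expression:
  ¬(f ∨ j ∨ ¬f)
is never true.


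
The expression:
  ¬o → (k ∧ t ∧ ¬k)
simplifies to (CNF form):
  o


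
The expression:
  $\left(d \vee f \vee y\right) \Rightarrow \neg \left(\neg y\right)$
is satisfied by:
  {y: True, d: False, f: False}
  {f: True, y: True, d: False}
  {y: True, d: True, f: False}
  {f: True, y: True, d: True}
  {f: False, d: False, y: False}


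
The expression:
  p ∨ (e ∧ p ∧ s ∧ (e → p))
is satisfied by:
  {p: True}


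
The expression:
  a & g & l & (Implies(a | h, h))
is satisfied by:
  {a: True, h: True, g: True, l: True}


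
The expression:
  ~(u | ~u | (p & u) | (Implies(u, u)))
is never true.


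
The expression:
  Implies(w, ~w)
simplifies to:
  ~w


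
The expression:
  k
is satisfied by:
  {k: True}


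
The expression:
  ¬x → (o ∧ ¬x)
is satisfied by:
  {x: True, o: True}
  {x: True, o: False}
  {o: True, x: False}


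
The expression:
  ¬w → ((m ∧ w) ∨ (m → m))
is always true.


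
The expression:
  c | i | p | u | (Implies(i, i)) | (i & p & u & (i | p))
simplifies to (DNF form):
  True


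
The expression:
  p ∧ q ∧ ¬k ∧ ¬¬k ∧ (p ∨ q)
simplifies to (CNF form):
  False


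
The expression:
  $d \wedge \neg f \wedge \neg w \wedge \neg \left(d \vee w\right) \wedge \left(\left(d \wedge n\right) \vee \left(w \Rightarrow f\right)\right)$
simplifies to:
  $\text{False}$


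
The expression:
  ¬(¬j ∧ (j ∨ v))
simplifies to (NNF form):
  j ∨ ¬v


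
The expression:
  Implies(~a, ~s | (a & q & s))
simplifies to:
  a | ~s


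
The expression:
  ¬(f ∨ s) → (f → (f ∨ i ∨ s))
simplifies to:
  True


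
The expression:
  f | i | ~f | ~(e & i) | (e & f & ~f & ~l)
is always true.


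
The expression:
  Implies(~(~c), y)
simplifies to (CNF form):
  y | ~c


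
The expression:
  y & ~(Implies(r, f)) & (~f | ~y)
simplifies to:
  r & y & ~f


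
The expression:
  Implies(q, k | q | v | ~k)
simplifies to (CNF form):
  True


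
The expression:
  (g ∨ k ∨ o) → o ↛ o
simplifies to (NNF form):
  ¬g ∧ ¬k ∧ ¬o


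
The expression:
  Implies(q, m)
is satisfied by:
  {m: True, q: False}
  {q: False, m: False}
  {q: True, m: True}


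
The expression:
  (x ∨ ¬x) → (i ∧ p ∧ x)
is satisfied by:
  {i: True, p: True, x: True}


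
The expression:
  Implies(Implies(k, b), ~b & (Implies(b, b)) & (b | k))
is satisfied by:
  {k: True, b: False}


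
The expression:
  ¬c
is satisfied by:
  {c: False}


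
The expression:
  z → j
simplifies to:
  j ∨ ¬z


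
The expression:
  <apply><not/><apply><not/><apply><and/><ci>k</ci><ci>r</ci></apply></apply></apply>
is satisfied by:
  {r: True, k: True}


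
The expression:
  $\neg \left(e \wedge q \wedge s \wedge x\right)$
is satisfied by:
  {s: False, e: False, q: False, x: False}
  {x: True, s: False, e: False, q: False}
  {q: True, s: False, e: False, x: False}
  {x: True, q: True, s: False, e: False}
  {e: True, x: False, s: False, q: False}
  {x: True, e: True, s: False, q: False}
  {q: True, e: True, x: False, s: False}
  {x: True, q: True, e: True, s: False}
  {s: True, q: False, e: False, x: False}
  {x: True, s: True, q: False, e: False}
  {q: True, s: True, x: False, e: False}
  {x: True, q: True, s: True, e: False}
  {e: True, s: True, q: False, x: False}
  {x: True, e: True, s: True, q: False}
  {q: True, e: True, s: True, x: False}


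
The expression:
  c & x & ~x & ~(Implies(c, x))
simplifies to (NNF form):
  False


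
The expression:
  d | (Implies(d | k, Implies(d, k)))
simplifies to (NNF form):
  True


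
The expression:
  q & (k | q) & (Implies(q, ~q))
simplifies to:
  False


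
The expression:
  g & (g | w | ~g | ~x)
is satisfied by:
  {g: True}


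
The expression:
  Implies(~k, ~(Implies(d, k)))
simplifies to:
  d | k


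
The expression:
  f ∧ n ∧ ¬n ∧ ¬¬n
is never true.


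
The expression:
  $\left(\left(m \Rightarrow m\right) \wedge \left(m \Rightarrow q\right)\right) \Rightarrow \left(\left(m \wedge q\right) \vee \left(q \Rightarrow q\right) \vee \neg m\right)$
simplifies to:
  $\text{True}$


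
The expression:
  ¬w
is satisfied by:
  {w: False}


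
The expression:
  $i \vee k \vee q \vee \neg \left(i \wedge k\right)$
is always true.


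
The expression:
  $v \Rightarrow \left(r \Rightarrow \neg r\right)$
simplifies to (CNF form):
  $\neg r \vee \neg v$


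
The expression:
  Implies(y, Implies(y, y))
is always true.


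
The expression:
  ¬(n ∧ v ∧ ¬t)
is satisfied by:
  {t: True, v: False, n: False}
  {v: False, n: False, t: False}
  {n: True, t: True, v: False}
  {n: True, v: False, t: False}
  {t: True, v: True, n: False}
  {v: True, t: False, n: False}
  {n: True, v: True, t: True}


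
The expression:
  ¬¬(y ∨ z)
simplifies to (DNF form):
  y ∨ z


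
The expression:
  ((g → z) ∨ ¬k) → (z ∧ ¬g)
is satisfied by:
  {z: True, k: True, g: False}
  {z: True, k: False, g: False}
  {g: True, k: True, z: False}


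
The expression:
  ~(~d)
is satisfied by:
  {d: True}


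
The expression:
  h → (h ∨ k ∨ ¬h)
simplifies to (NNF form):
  True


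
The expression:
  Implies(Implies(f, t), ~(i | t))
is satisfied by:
  {f: True, t: False, i: False}
  {f: False, t: False, i: False}
  {i: True, f: True, t: False}


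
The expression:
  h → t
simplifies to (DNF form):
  t ∨ ¬h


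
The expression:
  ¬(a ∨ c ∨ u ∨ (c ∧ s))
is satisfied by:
  {u: False, a: False, c: False}


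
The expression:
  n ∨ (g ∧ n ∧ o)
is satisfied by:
  {n: True}


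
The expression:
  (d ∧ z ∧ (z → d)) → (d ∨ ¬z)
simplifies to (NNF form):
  True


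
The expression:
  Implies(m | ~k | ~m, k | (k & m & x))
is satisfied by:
  {k: True}


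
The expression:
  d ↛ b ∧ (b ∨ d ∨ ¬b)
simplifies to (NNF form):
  d ∧ ¬b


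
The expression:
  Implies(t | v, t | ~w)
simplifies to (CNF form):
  t | ~v | ~w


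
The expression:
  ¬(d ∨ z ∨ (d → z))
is never true.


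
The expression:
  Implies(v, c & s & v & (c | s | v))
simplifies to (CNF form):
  (c | ~v) & (s | ~v)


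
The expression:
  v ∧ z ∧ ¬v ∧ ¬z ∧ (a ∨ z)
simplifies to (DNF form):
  False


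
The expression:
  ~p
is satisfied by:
  {p: False}


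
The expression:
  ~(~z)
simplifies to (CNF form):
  z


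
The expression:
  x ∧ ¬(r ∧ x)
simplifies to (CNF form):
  x ∧ ¬r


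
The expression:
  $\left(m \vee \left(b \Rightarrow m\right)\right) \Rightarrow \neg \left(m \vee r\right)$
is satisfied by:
  {b: True, m: False, r: False}
  {b: False, m: False, r: False}
  {r: True, b: True, m: False}


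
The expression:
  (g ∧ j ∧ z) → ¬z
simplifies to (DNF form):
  ¬g ∨ ¬j ∨ ¬z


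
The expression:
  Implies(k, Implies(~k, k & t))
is always true.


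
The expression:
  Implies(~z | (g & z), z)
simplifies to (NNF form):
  z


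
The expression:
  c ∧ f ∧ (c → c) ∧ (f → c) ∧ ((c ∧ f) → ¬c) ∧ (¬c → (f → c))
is never true.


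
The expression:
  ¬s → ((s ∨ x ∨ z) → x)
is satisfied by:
  {x: True, s: True, z: False}
  {x: True, s: False, z: False}
  {s: True, x: False, z: False}
  {x: False, s: False, z: False}
  {x: True, z: True, s: True}
  {x: True, z: True, s: False}
  {z: True, s: True, x: False}


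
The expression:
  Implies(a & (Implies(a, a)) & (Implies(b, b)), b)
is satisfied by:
  {b: True, a: False}
  {a: False, b: False}
  {a: True, b: True}


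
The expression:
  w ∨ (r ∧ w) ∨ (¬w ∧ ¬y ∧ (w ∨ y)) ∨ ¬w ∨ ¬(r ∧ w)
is always true.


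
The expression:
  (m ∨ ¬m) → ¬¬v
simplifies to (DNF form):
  v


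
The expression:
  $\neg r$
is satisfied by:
  {r: False}


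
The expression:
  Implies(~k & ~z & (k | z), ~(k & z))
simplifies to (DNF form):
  True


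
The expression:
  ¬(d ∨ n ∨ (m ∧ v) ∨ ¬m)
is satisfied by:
  {m: True, n: False, v: False, d: False}


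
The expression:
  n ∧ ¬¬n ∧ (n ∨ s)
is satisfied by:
  {n: True}


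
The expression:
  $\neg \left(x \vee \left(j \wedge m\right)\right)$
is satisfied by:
  {x: False, m: False, j: False}
  {j: True, x: False, m: False}
  {m: True, x: False, j: False}


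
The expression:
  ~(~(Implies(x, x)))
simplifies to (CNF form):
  True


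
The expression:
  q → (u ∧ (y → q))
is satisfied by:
  {u: True, q: False}
  {q: False, u: False}
  {q: True, u: True}


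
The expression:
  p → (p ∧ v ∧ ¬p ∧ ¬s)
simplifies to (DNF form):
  ¬p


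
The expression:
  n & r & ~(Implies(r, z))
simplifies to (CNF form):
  n & r & ~z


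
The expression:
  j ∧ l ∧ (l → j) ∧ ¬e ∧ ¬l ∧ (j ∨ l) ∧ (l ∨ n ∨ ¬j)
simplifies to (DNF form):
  False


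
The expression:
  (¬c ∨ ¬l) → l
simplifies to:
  l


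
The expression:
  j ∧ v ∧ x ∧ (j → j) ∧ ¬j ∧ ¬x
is never true.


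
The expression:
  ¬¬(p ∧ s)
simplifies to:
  p ∧ s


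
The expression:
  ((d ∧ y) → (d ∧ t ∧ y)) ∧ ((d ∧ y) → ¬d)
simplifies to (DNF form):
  ¬d ∨ ¬y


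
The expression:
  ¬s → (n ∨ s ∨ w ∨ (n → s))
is always true.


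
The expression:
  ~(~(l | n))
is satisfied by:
  {n: True, l: True}
  {n: True, l: False}
  {l: True, n: False}


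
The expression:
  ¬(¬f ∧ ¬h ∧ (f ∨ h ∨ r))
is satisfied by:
  {h: True, f: True, r: False}
  {h: True, f: False, r: False}
  {f: True, h: False, r: False}
  {h: False, f: False, r: False}
  {r: True, h: True, f: True}
  {r: True, h: True, f: False}
  {r: True, f: True, h: False}


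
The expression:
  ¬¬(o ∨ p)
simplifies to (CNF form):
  o ∨ p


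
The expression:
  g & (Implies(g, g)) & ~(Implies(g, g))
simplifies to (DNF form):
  False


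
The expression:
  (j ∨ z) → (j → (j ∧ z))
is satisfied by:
  {z: True, j: False}
  {j: False, z: False}
  {j: True, z: True}


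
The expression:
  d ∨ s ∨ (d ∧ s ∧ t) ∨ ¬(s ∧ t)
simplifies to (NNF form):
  True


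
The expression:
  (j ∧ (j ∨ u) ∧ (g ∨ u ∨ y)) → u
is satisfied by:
  {u: True, g: False, j: False, y: False}
  {y: True, u: True, g: False, j: False}
  {u: True, g: True, y: False, j: False}
  {y: True, u: True, g: True, j: False}
  {y: False, g: False, u: False, j: False}
  {y: True, g: False, u: False, j: False}
  {g: True, y: False, u: False, j: False}
  {y: True, g: True, u: False, j: False}
  {j: True, u: True, y: False, g: False}
  {j: True, y: True, u: True, g: False}
  {j: True, u: True, g: True, y: False}
  {j: True, y: True, u: True, g: True}
  {j: True, y: False, g: False, u: False}


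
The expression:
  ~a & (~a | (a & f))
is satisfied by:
  {a: False}


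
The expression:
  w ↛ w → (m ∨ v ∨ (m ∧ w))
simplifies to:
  True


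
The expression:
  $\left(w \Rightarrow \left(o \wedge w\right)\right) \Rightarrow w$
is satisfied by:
  {w: True}


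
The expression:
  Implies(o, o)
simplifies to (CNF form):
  True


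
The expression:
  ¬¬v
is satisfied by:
  {v: True}


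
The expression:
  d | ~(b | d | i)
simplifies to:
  d | (~b & ~i)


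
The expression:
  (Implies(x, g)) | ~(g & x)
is always true.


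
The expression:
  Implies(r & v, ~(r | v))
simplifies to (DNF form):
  ~r | ~v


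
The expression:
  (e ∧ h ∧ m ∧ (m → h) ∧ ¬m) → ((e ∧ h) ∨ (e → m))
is always true.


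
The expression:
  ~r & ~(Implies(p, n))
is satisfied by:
  {p: True, n: False, r: False}


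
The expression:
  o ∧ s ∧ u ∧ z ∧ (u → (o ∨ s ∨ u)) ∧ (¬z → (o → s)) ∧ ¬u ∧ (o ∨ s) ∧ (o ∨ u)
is never true.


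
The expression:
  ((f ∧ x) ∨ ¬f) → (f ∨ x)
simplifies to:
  f ∨ x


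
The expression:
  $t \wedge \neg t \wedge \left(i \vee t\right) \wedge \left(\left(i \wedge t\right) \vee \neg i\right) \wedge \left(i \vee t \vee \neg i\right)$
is never true.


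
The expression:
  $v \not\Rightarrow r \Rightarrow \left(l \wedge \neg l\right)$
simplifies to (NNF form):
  $r \vee \neg v$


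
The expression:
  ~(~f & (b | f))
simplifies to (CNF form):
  f | ~b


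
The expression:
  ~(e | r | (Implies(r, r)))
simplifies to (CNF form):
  False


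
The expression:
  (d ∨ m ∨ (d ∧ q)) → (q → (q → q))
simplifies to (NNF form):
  True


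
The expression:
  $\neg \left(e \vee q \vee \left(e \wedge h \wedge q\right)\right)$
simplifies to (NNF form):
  $\neg e \wedge \neg q$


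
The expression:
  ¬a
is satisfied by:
  {a: False}


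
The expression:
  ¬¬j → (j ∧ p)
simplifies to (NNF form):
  p ∨ ¬j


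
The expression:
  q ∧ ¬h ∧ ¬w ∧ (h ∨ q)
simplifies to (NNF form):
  q ∧ ¬h ∧ ¬w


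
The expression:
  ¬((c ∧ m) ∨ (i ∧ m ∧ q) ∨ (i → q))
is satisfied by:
  {i: True, q: False, m: False, c: False}
  {i: True, c: True, q: False, m: False}
  {i: True, m: True, q: False, c: False}


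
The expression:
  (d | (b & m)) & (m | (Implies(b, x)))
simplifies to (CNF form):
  (b | d) & (d | m) & (b | d | x) & (d | m | x) & (b | d | ~b) & (b | x | ~b) & (d | m | ~b) & (m | x | ~b)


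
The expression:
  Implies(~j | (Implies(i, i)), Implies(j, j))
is always true.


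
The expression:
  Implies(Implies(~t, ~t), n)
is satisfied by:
  {n: True}


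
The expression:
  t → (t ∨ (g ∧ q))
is always true.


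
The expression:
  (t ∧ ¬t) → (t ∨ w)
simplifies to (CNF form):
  True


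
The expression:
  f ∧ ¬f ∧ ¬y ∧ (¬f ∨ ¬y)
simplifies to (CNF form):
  False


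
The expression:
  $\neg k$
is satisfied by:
  {k: False}


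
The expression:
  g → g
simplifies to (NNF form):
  True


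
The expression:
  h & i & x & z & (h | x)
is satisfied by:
  {z: True, i: True, h: True, x: True}


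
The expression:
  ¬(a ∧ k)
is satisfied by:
  {k: False, a: False}
  {a: True, k: False}
  {k: True, a: False}


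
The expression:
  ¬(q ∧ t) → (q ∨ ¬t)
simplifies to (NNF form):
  q ∨ ¬t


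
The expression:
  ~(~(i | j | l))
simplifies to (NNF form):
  i | j | l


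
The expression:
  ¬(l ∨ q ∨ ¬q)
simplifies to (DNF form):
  False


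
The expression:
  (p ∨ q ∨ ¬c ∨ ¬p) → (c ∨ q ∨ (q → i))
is always true.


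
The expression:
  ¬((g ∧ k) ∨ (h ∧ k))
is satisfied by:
  {h: False, k: False, g: False}
  {g: True, h: False, k: False}
  {h: True, g: False, k: False}
  {g: True, h: True, k: False}
  {k: True, g: False, h: False}


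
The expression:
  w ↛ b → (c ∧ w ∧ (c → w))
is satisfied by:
  {b: True, c: True, w: False}
  {b: True, w: False, c: False}
  {c: True, w: False, b: False}
  {c: False, w: False, b: False}
  {b: True, c: True, w: True}
  {b: True, w: True, c: False}
  {c: True, w: True, b: False}


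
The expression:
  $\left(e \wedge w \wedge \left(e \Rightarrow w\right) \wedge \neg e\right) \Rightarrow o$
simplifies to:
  $\text{True}$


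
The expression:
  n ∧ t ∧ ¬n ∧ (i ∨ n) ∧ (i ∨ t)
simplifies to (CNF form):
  False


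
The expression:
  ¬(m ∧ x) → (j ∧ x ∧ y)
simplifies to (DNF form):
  (m ∧ x) ∨ (j ∧ m ∧ x) ∨ (j ∧ x ∧ y) ∨ (m ∧ x ∧ y)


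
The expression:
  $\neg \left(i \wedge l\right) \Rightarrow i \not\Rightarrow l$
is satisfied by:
  {i: True}


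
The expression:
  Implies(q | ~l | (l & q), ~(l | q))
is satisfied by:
  {q: False}


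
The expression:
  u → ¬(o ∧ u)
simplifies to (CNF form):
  ¬o ∨ ¬u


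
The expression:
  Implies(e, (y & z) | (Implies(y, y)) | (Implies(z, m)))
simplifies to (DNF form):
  True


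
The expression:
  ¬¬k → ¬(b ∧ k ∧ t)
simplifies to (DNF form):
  ¬b ∨ ¬k ∨ ¬t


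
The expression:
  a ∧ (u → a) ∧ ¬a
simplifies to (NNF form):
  False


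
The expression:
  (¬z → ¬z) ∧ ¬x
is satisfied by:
  {x: False}


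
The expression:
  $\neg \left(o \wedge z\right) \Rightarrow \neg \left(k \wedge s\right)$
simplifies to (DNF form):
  $\left(o \wedge z\right) \vee \neg k \vee \neg s$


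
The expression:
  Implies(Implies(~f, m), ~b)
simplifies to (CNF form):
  (~b | ~f) & (~b | ~m)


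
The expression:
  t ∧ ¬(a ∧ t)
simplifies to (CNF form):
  t ∧ ¬a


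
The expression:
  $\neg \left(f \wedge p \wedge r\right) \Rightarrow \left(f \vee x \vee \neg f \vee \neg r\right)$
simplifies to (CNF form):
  $\text{True}$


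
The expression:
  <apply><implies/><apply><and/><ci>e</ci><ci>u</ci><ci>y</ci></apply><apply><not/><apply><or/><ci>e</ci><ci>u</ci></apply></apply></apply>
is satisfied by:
  {u: False, e: False, y: False}
  {y: True, u: False, e: False}
  {e: True, u: False, y: False}
  {y: True, e: True, u: False}
  {u: True, y: False, e: False}
  {y: True, u: True, e: False}
  {e: True, u: True, y: False}
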